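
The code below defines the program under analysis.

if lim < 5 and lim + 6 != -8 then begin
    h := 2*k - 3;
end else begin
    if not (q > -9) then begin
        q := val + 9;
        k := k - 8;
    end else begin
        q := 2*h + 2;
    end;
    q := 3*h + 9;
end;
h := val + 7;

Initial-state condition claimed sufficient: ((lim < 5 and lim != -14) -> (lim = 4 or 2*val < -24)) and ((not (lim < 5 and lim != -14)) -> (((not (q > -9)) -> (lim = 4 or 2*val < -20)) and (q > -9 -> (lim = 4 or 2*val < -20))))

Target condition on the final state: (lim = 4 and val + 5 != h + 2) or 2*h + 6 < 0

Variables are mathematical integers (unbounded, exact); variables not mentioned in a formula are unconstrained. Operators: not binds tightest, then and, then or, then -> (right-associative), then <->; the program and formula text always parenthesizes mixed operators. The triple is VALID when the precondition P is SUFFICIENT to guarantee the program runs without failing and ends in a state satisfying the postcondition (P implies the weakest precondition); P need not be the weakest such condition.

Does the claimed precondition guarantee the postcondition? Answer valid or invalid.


Working backward. After the program, the postcondition (lim = 4 and val + 5 != h + 2) or 2*h + 6 < 0 must hold; in canonical form it is (lim = 4 and val != h - 3) or 2*h < -6.
Before h := val + 7: lim = 4 or 2*val < -20
Then branch requires lim = 4 or 2*val < -20; else branch requires ((not (q > -9)) -> (lim = 4 or 2*val < -20)) and (q > -9 -> (lim = 4 or 2*val < -20)).
Before the if: ((lim < 5 and lim != -14) -> (lim = 4 or 2*val < -20)) and ((not (lim < 5 and lim != -14)) -> (((not (q > -9)) -> (lim = 4 or 2*val < -20)) and (q > -9 -> (lim = 4 or 2*val < -20))))
The weakest precondition is ((lim < 5 and lim != -14) -> (lim = 4 or 2*val < -20)) and ((not (lim < 5 and lim != -14)) -> (((not (q > -9)) -> (lim = 4 or 2*val < -20)) and (q > -9 -> (lim = 4 or 2*val < -20)))).
Check whether ((lim < 5 and lim != -14) -> (lim = 4 or 2*val < -24)) and ((not (lim < 5 and lim != -14)) -> (((not (q > -9)) -> (lim = 4 or 2*val < -20)) and (q > -9 -> (lim = 4 or 2*val < -20)))) implies it.
Every state satisfying the precondition satisfies the weakest precondition: the implication holds.
Answer: valid


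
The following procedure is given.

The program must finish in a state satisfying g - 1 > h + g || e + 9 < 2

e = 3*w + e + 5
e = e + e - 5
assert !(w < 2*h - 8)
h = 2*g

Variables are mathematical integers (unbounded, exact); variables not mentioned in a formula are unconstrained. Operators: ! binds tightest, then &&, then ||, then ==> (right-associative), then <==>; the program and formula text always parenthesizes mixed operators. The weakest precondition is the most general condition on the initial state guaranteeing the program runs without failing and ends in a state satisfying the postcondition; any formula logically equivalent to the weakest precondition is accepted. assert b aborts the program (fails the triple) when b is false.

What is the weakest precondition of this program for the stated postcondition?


Working backward. After the program, the postcondition g - 1 > h + g || e + 9 < 2 must hold; in canonical form it is h < -1 || e < -7.
Before h := 2*g: 2*g < -1 || e < -7
Before assert !(w < 2*h - 8): (!(w < 2*h - 8)) && (2*g < -1 || e < -7)
Before e := e + e - 5: (!(w < 2*h - 8)) && (2*g < -1 || 2*e < -2)
Before e := 3*w + e + 5: (!(w < 2*h - 8)) && (2*g < -1 || 2*e + 6*w < -12)
Answer: WP = (!(w < 2*h - 8)) && (2*g < -1 || 2*e + 6*w < -12)


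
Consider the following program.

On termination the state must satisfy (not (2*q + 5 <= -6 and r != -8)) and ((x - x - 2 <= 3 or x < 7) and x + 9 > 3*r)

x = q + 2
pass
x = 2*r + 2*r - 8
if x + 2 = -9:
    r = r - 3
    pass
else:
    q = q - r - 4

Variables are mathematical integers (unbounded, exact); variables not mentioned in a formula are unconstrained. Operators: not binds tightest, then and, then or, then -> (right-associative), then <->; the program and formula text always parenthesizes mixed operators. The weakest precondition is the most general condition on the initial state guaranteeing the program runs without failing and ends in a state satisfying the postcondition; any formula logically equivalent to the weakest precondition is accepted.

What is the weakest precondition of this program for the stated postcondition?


Working backward. After the program, the postcondition (not (2*q + 5 <= -6 and r != -8)) and ((x - x - 2 <= 3 or x < 7) and x + 9 > 3*r) must hold; in canonical form it is (not (2*q <= -11 and r != -8)) and x > 3*r - 9.
Then branch requires (not (2*q <= -11 and r != -5)) and x > 3*r - 18; else branch requires (not (2*q <= 2*r - 3 and r != -8)) and x > 3*r - 9.
Before the if: (x = -11 -> ((not (2*q <= -11 and r != -5)) and x > 3*r - 18)) and ((not (x = -11)) -> ((not (2*q <= 2*r - 3 and r != -8)) and x > 3*r - 9))
Before x := 2*r + 2*r - 8: (4*r = -3 -> ((not (2*q <= -11 and r != -5)) and r > -10)) and ((not (4*r = -3)) -> ((not (2*q <= 2*r - 3 and r != -8)) and r > -1))
Before skip: (4*r = -3 -> ((not (2*q <= -11 and r != -5)) and r > -10)) and ((not (4*r = -3)) -> ((not (2*q <= 2*r - 3 and r != -8)) and r > -1))
Before x := q + 2: (4*r = -3 -> ((not (2*q <= -11 and r != -5)) and r > -10)) and ((not (4*r = -3)) -> ((not (2*q <= 2*r - 3 and r != -8)) and r > -1))
Answer: WP = (4*r = -3 -> ((not (2*q <= -11 and r != -5)) and r > -10)) and ((not (4*r = -3)) -> ((not (2*q <= 2*r - 3 and r != -8)) and r > -1))


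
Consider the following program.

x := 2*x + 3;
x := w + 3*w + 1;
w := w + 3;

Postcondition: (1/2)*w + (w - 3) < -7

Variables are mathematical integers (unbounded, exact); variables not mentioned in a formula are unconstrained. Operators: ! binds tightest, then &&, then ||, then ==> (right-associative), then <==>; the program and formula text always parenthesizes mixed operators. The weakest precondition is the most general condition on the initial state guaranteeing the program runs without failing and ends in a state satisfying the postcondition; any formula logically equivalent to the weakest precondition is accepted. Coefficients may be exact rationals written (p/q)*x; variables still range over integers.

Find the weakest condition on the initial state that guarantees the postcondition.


Working backward. After the program, the postcondition (1/2)*w + (w - 3) < -7 must hold; in canonical form it is (3/2)*w < -4.
Before w := w + 3: (3/2)*w < -17/2
Before x := w + 3*w + 1: (3/2)*w < -17/2
Before x := 2*x + 3: (3/2)*w < -17/2
Answer: WP = (3/2)*w < -17/2


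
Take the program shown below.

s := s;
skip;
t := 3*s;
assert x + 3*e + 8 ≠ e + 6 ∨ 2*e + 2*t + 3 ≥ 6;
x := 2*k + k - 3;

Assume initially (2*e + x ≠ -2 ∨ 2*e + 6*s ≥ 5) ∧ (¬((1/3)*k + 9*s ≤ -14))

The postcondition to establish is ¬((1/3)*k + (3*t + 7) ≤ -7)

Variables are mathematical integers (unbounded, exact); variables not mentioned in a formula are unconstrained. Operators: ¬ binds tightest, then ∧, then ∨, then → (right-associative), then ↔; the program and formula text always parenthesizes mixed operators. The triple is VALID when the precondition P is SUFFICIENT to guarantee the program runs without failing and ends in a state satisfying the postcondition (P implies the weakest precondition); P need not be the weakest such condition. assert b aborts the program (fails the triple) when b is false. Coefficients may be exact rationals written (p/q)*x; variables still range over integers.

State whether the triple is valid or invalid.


Working backward. After the program, the postcondition ¬((1/3)*k + (3*t + 7) ≤ -7) must hold; in canonical form it is ¬((1/3)*k + 3*t ≤ -14).
Before x := 2*k + k - 3: ¬((1/3)*k + 3*t ≤ -14)
Before assert x + 3*e + 8 ≠ e + 6 ∨ 2*e + 2*t + 3 ≥ 6: (2*e + x ≠ -2 ∨ 2*e + 2*t ≥ 3) ∧ (¬((1/3)*k + 3*t ≤ -14))
Before t := 3*s: (2*e + x ≠ -2 ∨ 2*e + 6*s ≥ 3) ∧ (¬((1/3)*k + 9*s ≤ -14))
Before skip: (2*e + x ≠ -2 ∨ 2*e + 6*s ≥ 3) ∧ (¬((1/3)*k + 9*s ≤ -14))
Before s := s: (2*e + x ≠ -2 ∨ 2*e + 6*s ≥ 3) ∧ (¬((1/3)*k + 9*s ≤ -14))
The weakest precondition is (2*e + x ≠ -2 ∨ 2*e + 6*s ≥ 3) ∧ (¬((1/3)*k + 9*s ≤ -14)).
Check whether (2*e + x ≠ -2 ∨ 2*e + 6*s ≥ 5) ∧ (¬((1/3)*k + 9*s ≤ -14)) implies it.
Every state satisfying the precondition satisfies the weakest precondition: the implication holds.
Answer: valid


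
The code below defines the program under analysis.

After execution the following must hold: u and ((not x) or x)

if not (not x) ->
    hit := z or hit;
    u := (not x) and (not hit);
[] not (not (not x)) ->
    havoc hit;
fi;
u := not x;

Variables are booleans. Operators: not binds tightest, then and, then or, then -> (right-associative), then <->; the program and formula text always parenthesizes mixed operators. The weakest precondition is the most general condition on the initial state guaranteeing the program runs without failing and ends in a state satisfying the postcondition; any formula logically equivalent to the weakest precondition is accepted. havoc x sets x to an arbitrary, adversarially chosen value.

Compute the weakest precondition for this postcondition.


Working backward. After the program, the postcondition u and ((not x) or x) must hold; in canonical form it is u.
Before u := not x: not x
Then branch requires not x; else branch requires not x.
Before the if: x -> (not x)
Answer: WP = x -> (not x)


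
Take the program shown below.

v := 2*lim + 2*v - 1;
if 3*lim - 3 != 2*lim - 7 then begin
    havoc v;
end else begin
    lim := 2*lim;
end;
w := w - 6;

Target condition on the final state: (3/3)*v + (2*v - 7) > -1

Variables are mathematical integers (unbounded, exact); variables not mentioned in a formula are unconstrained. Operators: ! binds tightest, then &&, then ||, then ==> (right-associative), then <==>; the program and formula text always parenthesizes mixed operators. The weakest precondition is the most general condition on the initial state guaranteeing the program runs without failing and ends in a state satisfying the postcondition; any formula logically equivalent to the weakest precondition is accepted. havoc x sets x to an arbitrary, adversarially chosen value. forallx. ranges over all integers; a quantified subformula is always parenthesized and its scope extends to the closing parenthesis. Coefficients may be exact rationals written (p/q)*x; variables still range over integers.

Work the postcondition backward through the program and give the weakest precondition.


Working backward. After the program, the postcondition (3/3)*v + (2*v - 7) > -1 must hold; in canonical form it is 3*v > 6.
Before w := w - 6: 3*v > 6
Then branch requires forall v_1. 3*v_1 > 6; else branch requires 3*v > 6.
Before the if: (lim != -4 ==> (forall v_1. 3*v_1 > 6)) && ((!(lim != -4)) ==> 3*v > 6)
Before v := 2*lim + 2*v - 1: (lim != -4 ==> (forall v_1. 3*v_1 > 6)) && ((!(lim != -4)) ==> 6*lim + 6*v > 9)
Answer: WP = (lim != -4 ==> (forall v_1. 3*v_1 > 6)) && ((!(lim != -4)) ==> 6*lim + 6*v > 9)


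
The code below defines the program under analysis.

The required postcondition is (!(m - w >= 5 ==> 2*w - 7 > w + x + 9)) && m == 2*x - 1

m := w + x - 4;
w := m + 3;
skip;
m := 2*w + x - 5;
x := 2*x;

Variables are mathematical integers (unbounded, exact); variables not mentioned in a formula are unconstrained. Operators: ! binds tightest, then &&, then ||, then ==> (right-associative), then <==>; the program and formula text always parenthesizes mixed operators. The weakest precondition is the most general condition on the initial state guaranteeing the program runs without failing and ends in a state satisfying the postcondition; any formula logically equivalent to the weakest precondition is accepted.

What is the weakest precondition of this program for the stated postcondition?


Working backward. After the program, the postcondition (!(m - w >= 5 ==> 2*w - 7 > w + x + 9)) && m == 2*x - 1 must hold; in canonical form it is (!(m >= w + 5 ==> w > x + 16)) && m == 2*x - 1.
Before x := 2*x: (!(m >= w + 5 ==> w > 2*x + 16)) && m == 4*x - 1
Before m := 2*w + x - 5: (!(w + x >= 10 ==> w > 2*x + 16)) && 2*w == 3*x + 4
Before skip: (!(w + x >= 10 ==> w > 2*x + 16)) && 2*w == 3*x + 4
Before w := m + 3: (!(m + x >= 7 ==> m > 2*x + 13)) && 2*m == 3*x - 2
Before m := w + x - 4: (!(w + 2*x >= 11 ==> w > x + 17)) && 2*w == x + 6
Answer: WP = (!(w + 2*x >= 11 ==> w > x + 17)) && 2*w == x + 6


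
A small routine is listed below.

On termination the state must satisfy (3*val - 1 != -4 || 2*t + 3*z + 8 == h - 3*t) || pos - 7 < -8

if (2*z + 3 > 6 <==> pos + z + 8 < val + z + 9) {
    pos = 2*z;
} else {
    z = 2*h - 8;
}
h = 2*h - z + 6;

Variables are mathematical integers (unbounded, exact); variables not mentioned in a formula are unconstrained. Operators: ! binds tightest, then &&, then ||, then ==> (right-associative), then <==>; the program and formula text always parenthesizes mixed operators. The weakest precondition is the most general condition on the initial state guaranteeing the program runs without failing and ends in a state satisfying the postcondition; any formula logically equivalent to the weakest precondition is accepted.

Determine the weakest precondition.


Working backward. After the program, the postcondition (3*val - 1 != -4 || 2*t + 3*z + 8 == h - 3*t) || pos - 7 < -8 must hold; in canonical form it is 3*val != -3 || 5*t + 3*z == h - 8 || pos < -1.
Before h := 2*h - z + 6: 3*val != -3 || 5*t + 4*z == 2*h - 2 || pos < -1
Then branch requires 3*val != -3 || 5*t + 4*z == 2*h - 2 || 2*z < -1; else branch requires 3*val != -3 || 6*h + 5*t == 30 || pos < -1.
Before the if: ((2*z > 3 <==> pos < val + 1) ==> (3*val != -3 || 5*t + 4*z == 2*h - 2 || 2*z < -1)) && ((!(2*z > 3 <==> pos < val + 1)) ==> (3*val != -3 || 6*h + 5*t == 30 || pos < -1))
Answer: WP = ((2*z > 3 <==> pos < val + 1) ==> (3*val != -3 || 5*t + 4*z == 2*h - 2 || 2*z < -1)) && ((!(2*z > 3 <==> pos < val + 1)) ==> (3*val != -3 || 6*h + 5*t == 30 || pos < -1))


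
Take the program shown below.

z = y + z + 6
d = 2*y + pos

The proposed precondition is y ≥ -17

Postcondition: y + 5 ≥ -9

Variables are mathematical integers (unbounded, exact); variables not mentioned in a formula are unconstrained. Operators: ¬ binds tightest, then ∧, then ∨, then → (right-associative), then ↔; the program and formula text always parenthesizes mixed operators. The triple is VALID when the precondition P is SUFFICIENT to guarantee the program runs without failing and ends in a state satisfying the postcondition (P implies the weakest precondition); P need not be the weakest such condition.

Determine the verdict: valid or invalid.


Working backward. After the program, the postcondition y + 5 ≥ -9 must hold; in canonical form it is y ≥ -14.
Before d := 2*y + pos: y ≥ -14
Before z := y + z + 6: y ≥ -14
The weakest precondition is y ≥ -14.
Check whether y ≥ -17 implies it.
Countermodel: at the initial state y = -17, the precondition holds but the weakest precondition fails.
Answer: invalid


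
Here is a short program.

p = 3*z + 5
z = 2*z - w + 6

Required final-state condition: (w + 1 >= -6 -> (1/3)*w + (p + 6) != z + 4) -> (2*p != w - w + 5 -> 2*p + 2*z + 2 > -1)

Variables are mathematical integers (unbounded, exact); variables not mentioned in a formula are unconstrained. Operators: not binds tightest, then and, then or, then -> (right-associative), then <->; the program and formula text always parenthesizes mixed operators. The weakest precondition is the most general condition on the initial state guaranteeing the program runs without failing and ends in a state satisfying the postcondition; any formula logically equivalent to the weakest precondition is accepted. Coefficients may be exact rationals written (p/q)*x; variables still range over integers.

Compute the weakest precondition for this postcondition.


Working backward. After the program, the postcondition (w + 1 >= -6 -> (1/3)*w + (p + 6) != z + 4) -> (2*p != w - w + 5 -> 2*p + 2*z + 2 > -1) must hold; in canonical form it is (w >= -7 -> p + (1/3)*w != z - 2) -> (2*p != 5 -> 2*p + 2*z > -3).
Before z := 2*z - w + 6: (w >= -7 -> p + (4/3)*w != 2*z + 4) -> (2*p != 5 -> 2*p + 4*z > 2*w - 15)
Before p := 3*z + 5: (w >= -7 -> (4/3)*w + z != -1) -> (6*z != -5 -> 10*z > 2*w - 25)
Answer: WP = (w >= -7 -> (4/3)*w + z != -1) -> (6*z != -5 -> 10*z > 2*w - 25)


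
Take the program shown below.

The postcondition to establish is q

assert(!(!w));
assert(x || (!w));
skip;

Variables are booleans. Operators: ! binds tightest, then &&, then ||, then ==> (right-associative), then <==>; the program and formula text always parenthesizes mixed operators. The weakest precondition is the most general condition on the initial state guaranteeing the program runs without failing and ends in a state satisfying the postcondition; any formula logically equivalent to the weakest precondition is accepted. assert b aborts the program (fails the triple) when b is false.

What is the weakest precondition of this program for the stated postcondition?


Working backward. After the program, q must hold.
Before skip: q
Before assert x || (!w): (x || (!w)) && q
Before assert !(!w): w && (x || (!w)) && q
Answer: WP = w && (x || (!w)) && q


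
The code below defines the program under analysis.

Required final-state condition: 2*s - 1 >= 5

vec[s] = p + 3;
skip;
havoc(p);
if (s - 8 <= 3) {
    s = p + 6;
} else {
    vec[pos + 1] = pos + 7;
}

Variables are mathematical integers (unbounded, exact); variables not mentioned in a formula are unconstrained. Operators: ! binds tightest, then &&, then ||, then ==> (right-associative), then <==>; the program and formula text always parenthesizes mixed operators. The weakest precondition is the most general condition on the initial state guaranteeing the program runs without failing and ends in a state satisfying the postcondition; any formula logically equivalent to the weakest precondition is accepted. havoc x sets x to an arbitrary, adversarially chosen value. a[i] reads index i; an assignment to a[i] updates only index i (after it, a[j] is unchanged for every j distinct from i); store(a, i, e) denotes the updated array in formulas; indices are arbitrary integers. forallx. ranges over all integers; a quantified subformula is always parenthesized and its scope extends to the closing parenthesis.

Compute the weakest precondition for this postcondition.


Working backward. After the program, the postcondition 2*s - 1 >= 5 must hold; in canonical form it is 2*s >= 6.
Then branch requires 2*p >= -6; else branch requires 2*s >= 6.
Before the if: (s <= 11 ==> 2*p >= -6) && ((!(s <= 11)) ==> 2*s >= 6)
Before havoc p: forall p_1. ((s <= 11 ==> 2*p_1 >= -6) && ((!(s <= 11)) ==> 2*s >= 6))
Before skip: forall p_1. ((s <= 11 ==> 2*p_1 >= -6) && ((!(s <= 11)) ==> 2*s >= 6))
Before vec[s] := p + 3: forall p_1. ((s <= 11 ==> 2*p_1 >= -6) && ((!(s <= 11)) ==> 2*s >= 6))
Answer: WP = forall p_1. ((s <= 11 ==> 2*p_1 >= -6) && ((!(s <= 11)) ==> 2*s >= 6))


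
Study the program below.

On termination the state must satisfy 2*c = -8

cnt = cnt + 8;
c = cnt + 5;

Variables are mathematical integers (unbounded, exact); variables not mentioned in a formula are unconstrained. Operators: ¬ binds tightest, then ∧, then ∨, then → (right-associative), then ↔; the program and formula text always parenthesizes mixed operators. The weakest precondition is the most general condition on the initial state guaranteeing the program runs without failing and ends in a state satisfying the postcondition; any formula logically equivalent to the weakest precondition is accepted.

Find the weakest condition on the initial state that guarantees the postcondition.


Working backward. After the program, 2*c = -8 must hold.
Before c := cnt + 5: 2*cnt = -18
Before cnt := cnt + 8: 2*cnt = -34
Answer: WP = 2*cnt = -34


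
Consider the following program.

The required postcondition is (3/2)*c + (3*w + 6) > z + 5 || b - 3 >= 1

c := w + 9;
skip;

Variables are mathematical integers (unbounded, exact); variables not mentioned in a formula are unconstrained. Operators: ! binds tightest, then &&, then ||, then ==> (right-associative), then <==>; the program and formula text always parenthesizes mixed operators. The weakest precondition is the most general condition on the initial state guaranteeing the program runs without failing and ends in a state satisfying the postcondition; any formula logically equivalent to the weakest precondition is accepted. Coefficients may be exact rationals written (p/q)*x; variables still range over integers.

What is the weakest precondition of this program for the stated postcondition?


Working backward. After the program, the postcondition (3/2)*c + (3*w + 6) > z + 5 || b - 3 >= 1 must hold; in canonical form it is (3/2)*c + 3*w > z - 1 || b >= 4.
Before skip: (3/2)*c + 3*w > z - 1 || b >= 4
Before c := w + 9: (9/2)*w > z - 29/2 || b >= 4
Answer: WP = (9/2)*w > z - 29/2 || b >= 4


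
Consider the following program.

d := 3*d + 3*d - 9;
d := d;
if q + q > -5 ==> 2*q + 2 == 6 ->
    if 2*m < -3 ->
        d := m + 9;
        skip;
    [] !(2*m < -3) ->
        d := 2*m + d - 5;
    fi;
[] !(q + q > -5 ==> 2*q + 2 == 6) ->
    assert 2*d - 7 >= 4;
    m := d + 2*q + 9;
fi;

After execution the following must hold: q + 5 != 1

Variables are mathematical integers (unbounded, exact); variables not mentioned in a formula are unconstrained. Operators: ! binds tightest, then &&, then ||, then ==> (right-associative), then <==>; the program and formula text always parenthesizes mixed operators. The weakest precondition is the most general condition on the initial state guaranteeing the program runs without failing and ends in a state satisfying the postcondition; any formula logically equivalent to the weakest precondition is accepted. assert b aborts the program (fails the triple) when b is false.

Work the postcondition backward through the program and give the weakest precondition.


Working backward. After the program, the postcondition q + 5 != 1 must hold; in canonical form it is q != -4.
Then branch requires (2*m < -3 ==> q != -4) && ((!(2*m < -3)) ==> q != -4); else branch requires 2*d >= 11 && q != -4.
Before the if: ((2*q > -5 ==> 2*q == 4) ==> ((2*m < -3 ==> q != -4) && ((!(2*m < -3)) ==> q != -4))) && ((!(2*q > -5 ==> 2*q == 4)) ==> (2*d >= 11 && q != -4))
Before d := d: ((2*q > -5 ==> 2*q == 4) ==> ((2*m < -3 ==> q != -4) && ((!(2*m < -3)) ==> q != -4))) && ((!(2*q > -5 ==> 2*q == 4)) ==> (2*d >= 11 && q != -4))
Before d := 3*d + 3*d - 9: ((2*q > -5 ==> 2*q == 4) ==> ((2*m < -3 ==> q != -4) && ((!(2*m < -3)) ==> q != -4))) && ((!(2*q > -5 ==> 2*q == 4)) ==> (12*d >= 29 && q != -4))
Answer: WP = ((2*q > -5 ==> 2*q == 4) ==> ((2*m < -3 ==> q != -4) && ((!(2*m < -3)) ==> q != -4))) && ((!(2*q > -5 ==> 2*q == 4)) ==> (12*d >= 29 && q != -4))


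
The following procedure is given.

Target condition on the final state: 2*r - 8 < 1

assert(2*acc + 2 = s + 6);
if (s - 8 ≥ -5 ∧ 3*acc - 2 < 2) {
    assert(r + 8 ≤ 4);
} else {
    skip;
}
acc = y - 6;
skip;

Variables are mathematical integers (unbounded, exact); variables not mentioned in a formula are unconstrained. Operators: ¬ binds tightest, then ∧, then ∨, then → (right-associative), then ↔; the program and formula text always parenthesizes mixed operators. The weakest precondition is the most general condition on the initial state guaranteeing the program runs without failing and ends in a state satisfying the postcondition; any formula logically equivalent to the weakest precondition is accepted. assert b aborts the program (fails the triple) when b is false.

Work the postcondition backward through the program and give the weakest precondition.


Working backward. After the program, the postcondition 2*r - 8 < 1 must hold; in canonical form it is 2*r < 9.
Before skip: 2*r < 9
Before acc := y - 6: 2*r < 9
Then branch requires r ≤ -4 ∧ 2*r < 9; else branch requires 2*r < 9.
Before the if: ((s ≥ 3 ∧ 3*acc < 4) → (r ≤ -4 ∧ 2*r < 9)) ∧ ((¬(s ≥ 3 ∧ 3*acc < 4)) → 2*r < 9)
Before assert 2*acc + 2 = s + 6: 2*acc = s + 4 ∧ ((s ≥ 3 ∧ 3*acc < 4) → (r ≤ -4 ∧ 2*r < 9)) ∧ ((¬(s ≥ 3 ∧ 3*acc < 4)) → 2*r < 9)
Answer: WP = 2*acc = s + 4 ∧ ((s ≥ 3 ∧ 3*acc < 4) → (r ≤ -4 ∧ 2*r < 9)) ∧ ((¬(s ≥ 3 ∧ 3*acc < 4)) → 2*r < 9)


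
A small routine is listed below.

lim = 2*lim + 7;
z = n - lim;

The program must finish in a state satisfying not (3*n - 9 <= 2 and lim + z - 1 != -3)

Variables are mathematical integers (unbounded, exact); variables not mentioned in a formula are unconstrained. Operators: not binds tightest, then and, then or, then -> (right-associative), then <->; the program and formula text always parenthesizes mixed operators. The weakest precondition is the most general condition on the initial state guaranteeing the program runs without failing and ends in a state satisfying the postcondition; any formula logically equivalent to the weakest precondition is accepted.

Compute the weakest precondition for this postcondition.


Working backward. After the program, the postcondition not (3*n - 9 <= 2 and lim + z - 1 != -3) must hold; in canonical form it is not (3*n <= 11 and lim + z != -2).
Before z := n - lim: not (3*n <= 11 and n != -2)
Before lim := 2*lim + 7: not (3*n <= 11 and n != -2)
Answer: WP = not (3*n <= 11 and n != -2)


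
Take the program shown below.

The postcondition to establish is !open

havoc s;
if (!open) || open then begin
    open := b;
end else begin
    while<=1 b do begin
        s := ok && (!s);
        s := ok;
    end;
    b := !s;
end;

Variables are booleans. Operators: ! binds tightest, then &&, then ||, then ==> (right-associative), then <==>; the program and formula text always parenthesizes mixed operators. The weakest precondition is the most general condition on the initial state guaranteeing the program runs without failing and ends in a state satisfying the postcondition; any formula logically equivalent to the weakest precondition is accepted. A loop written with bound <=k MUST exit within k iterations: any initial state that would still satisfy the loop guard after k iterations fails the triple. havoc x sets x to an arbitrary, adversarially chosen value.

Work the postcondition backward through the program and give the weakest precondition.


Working backward. After the program, !open must hold.
Then branch requires !b; else branch requires (b ==> ((!b) && (!open))) && ((!b) ==> (!open)).
Before the if: !b
Before havoc s: !b
Answer: WP = !b


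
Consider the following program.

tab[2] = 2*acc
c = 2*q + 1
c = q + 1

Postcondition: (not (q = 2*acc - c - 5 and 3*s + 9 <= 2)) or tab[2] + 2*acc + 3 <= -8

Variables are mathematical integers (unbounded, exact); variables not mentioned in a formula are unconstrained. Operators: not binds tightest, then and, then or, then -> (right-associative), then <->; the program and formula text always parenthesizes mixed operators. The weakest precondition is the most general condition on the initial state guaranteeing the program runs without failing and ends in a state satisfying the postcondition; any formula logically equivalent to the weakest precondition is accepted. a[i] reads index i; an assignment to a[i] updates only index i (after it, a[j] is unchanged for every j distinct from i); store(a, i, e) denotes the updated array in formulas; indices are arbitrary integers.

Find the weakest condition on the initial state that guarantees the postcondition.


Working backward. After the program, the postcondition (not (q = 2*acc - c - 5 and 3*s + 9 <= 2)) or tab[2] + 2*acc + 3 <= -8 must hold; in canonical form it is (not (c + q = 2*acc - 5 and 3*s <= -7)) or tab[2] + 2*acc <= -11.
Before c := q + 1: (not (2*q = 2*acc - 6 and 3*s <= -7)) or tab[2] + 2*acc <= -11
Before c := 2*q + 1: (not (2*q = 2*acc - 6 and 3*s <= -7)) or tab[2] + 2*acc <= -11
Before tab[2] := 2*acc: (not (2*q = 2*acc - 6 and 3*s <= -7)) or 4*acc <= -11
Answer: WP = (not (2*q = 2*acc - 6 and 3*s <= -7)) or 4*acc <= -11


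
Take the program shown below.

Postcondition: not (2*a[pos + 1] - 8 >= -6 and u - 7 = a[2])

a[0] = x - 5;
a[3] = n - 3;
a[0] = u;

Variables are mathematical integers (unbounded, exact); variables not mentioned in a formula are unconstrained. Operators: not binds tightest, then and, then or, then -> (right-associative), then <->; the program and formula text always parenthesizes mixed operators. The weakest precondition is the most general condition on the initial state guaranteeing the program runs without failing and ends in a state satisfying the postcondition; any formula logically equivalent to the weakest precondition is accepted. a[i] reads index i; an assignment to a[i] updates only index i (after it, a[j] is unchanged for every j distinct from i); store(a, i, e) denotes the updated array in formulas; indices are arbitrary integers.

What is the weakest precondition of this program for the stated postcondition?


Working backward. After the program, the postcondition not (2*a[pos + 1] - 8 >= -6 and u - 7 = a[2]) must hold; in canonical form it is not (2*a[pos + 1] >= 2 and u = a[2] + 7).
Before a[0] := u: not (2*store(a, 0, u)[pos + 1] >= 2 and u = a[2] + 7)
Before a[3] := n - 3: not (2*store(store(a, 3, n - 3), 0, u)[pos + 1] >= 2 and u = a[2] + 7)
Before a[0] := x - 5: not (2*store(store(store(a, 0, x - 5), 3, n - 3), 0, u)[pos + 1] >= 2 and u = a[2] + 7)
Answer: WP = not (2*store(store(store(a, 0, x - 5), 3, n - 3), 0, u)[pos + 1] >= 2 and u = a[2] + 7)


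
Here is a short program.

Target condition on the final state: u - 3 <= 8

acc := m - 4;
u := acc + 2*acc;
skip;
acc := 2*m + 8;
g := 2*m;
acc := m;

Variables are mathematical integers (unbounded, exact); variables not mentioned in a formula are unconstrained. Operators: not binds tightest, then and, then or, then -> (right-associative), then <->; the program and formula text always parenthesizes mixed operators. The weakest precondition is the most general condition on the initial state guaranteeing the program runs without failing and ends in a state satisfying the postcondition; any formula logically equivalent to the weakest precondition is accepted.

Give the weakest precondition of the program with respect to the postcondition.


Working backward. After the program, the postcondition u - 3 <= 8 must hold; in canonical form it is u <= 11.
Before acc := m: u <= 11
Before g := 2*m: u <= 11
Before acc := 2*m + 8: u <= 11
Before skip: u <= 11
Before u := acc + 2*acc: 3*acc <= 11
Before acc := m - 4: 3*m <= 23
Answer: WP = 3*m <= 23


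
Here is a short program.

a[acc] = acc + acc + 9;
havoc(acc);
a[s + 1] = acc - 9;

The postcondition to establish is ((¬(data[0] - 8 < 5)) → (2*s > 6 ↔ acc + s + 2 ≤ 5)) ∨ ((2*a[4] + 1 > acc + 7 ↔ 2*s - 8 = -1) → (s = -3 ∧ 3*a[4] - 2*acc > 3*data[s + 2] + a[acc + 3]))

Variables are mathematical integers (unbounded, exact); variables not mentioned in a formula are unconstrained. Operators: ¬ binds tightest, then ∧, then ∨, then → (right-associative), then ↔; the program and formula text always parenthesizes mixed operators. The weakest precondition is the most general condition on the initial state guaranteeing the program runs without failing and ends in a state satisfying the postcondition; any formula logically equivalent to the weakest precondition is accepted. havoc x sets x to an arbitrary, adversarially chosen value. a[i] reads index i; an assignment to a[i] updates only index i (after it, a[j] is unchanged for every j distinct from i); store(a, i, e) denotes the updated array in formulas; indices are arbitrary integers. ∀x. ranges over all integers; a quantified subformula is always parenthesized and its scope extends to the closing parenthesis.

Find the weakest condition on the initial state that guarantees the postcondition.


Working backward. After the program, the postcondition ((¬(data[0] - 8 < 5)) → (2*s > 6 ↔ acc + s + 2 ≤ 5)) ∨ ((2*a[4] + 1 > acc + 7 ↔ 2*s - 8 = -1) → (s = -3 ∧ 3*a[4] - 2*acc > 3*data[s + 2] + a[acc + 3])) must hold; in canonical form it is ((¬(data[0] < 13)) → (2*s > 6 ↔ acc + s ≤ 3)) ∨ ((2*a[4] > acc + 6 ↔ 2*s = 7) → (s = -3 ∧ 3*a[4] > a[acc + 3] + 3*data[s + 2] + 2*acc)).
Before a[s + 1] := acc - 9: ((¬(data[0] < 13)) → (2*s > 6 ↔ acc + s ≤ 3)) ∨ ((2*store(a, s + 1, acc - 9)[4] > acc + 6 ↔ 2*s = 7) → (s = -3 ∧ 3*store(a, s + 1, acc - 9)[4] > 3*data[s + 2] + store(a, s + 1, acc - 9)[acc + 3] + 2*acc))
Before havoc acc: ∀acc_1. (((¬(data[0] < 13)) → (2*s > 6 ↔ acc_1 + s ≤ 3)) ∨ ((2*store(a, s + 1, acc_1 - 9)[4] > acc_1 + 6 ↔ 2*s = 7) → (s = -3 ∧ 3*store(a, s + 1, acc_1 - 9)[4] > 3*data[s + 2] + store(a, s + 1, acc_1 - 9)[acc_1 + 3] + 2*acc_1)))
Before a[acc] := acc + acc + 9: ∀acc_1. (((¬(data[0] < 13)) → (2*s > 6 ↔ acc_1 + s ≤ 3)) ∨ ((2*store(store(a, acc, 2*acc + 9), s + 1, acc_1 - 9)[4] > acc_1 + 6 ↔ 2*s = 7) → (s = -3 ∧ 3*store(store(a, acc, 2*acc + 9), s + 1, acc_1 - 9)[4] > 3*data[s + 2] + store(store(a, acc, 2*acc + 9), s + 1, acc_1 - 9)[acc_1 + 3] + 2*acc_1)))
Answer: WP = ∀acc_1. (((¬(data[0] < 13)) → (2*s > 6 ↔ acc_1 + s ≤ 3)) ∨ ((2*store(store(a, acc, 2*acc + 9), s + 1, acc_1 - 9)[4] > acc_1 + 6 ↔ 2*s = 7) → (s = -3 ∧ 3*store(store(a, acc, 2*acc + 9), s + 1, acc_1 - 9)[4] > 3*data[s + 2] + store(store(a, acc, 2*acc + 9), s + 1, acc_1 - 9)[acc_1 + 3] + 2*acc_1)))


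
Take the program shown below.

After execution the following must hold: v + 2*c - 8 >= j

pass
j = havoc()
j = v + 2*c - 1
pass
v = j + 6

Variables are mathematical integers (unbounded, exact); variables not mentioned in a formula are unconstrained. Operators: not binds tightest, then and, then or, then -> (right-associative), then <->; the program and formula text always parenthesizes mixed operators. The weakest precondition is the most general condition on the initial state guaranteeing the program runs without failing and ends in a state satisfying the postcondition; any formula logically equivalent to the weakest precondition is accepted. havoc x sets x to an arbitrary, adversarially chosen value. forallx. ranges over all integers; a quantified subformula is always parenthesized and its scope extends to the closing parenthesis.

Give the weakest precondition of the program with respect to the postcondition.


Working backward. After the program, the postcondition v + 2*c - 8 >= j must hold; in canonical form it is 2*c + v >= j + 8.
Before v := j + 6: 2*c >= 2
Before skip: 2*c >= 2
Before j := v + 2*c - 1: 2*c >= 2
Before havoc j: 2*c >= 2
Before skip: 2*c >= 2
Answer: WP = 2*c >= 2


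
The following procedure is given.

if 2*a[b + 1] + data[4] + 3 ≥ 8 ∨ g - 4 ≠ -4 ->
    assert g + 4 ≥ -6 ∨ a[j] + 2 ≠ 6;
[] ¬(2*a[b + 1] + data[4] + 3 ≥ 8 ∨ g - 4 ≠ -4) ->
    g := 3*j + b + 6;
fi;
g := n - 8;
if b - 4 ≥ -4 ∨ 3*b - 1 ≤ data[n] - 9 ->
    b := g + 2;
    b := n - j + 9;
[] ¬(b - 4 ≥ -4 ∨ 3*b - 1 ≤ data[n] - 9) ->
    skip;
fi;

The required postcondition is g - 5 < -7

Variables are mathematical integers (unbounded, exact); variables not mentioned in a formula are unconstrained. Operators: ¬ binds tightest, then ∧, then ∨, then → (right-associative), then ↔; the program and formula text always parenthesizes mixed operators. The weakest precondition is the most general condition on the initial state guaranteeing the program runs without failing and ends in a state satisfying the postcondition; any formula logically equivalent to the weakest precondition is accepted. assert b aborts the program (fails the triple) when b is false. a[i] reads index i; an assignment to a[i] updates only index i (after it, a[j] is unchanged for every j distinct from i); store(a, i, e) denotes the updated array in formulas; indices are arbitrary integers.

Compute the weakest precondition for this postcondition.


Working backward. After the program, the postcondition g - 5 < -7 must hold; in canonical form it is g < -2.
Then branch requires g < -2; else branch requires g < -2.
Before the if: ((b ≥ 0 ∨ 3*b ≤ data[n] - 8) → g < -2) ∧ ((¬(b ≥ 0 ∨ 3*b ≤ data[n] - 8)) → g < -2)
Before g := n - 8: ((b ≥ 0 ∨ 3*b ≤ data[n] - 8) → n < 6) ∧ ((¬(b ≥ 0 ∨ 3*b ≤ data[n] - 8)) → n < 6)
Then branch requires (g ≥ -10 ∨ a[j] ≠ 4) ∧ ((b ≥ 0 ∨ 3*b ≤ data[n] - 8) → n < 6) ∧ ((¬(b ≥ 0 ∨ 3*b ≤ data[n] - 8)) → n < 6); else branch requires ((b ≥ 0 ∨ 3*b ≤ data[n] - 8) → n < 6) ∧ ((¬(b ≥ 0 ∨ 3*b ≤ data[n] - 8)) → n < 6).
Before the if: ((2*a[b + 1] + data[4] ≥ 5 ∨ g ≠ 0) → ((g ≥ -10 ∨ a[j] ≠ 4) ∧ ((b ≥ 0 ∨ 3*b ≤ data[n] - 8) → n < 6) ∧ ((¬(b ≥ 0 ∨ 3*b ≤ data[n] - 8)) → n < 6))) ∧ ((¬(2*a[b + 1] + data[4] ≥ 5 ∨ g ≠ 0)) → (((b ≥ 0 ∨ 3*b ≤ data[n] - 8) → n < 6) ∧ ((¬(b ≥ 0 ∨ 3*b ≤ data[n] - 8)) → n < 6)))
Answer: WP = ((2*a[b + 1] + data[4] ≥ 5 ∨ g ≠ 0) → ((g ≥ -10 ∨ a[j] ≠ 4) ∧ ((b ≥ 0 ∨ 3*b ≤ data[n] - 8) → n < 6) ∧ ((¬(b ≥ 0 ∨ 3*b ≤ data[n] - 8)) → n < 6))) ∧ ((¬(2*a[b + 1] + data[4] ≥ 5 ∨ g ≠ 0)) → (((b ≥ 0 ∨ 3*b ≤ data[n] - 8) → n < 6) ∧ ((¬(b ≥ 0 ∨ 3*b ≤ data[n] - 8)) → n < 6)))


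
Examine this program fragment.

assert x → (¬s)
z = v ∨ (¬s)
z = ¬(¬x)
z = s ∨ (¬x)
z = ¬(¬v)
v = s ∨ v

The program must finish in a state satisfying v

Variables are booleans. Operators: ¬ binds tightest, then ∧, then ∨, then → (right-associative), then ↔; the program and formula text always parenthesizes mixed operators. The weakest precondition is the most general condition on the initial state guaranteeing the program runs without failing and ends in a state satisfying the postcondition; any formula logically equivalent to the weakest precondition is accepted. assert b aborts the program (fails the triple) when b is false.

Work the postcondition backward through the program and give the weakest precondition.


Working backward. After the program, v must hold.
Before v := s ∨ v: s ∨ v
Before z := ¬(¬v): s ∨ v
Before z := s ∨ (¬x): s ∨ v
Before z := ¬(¬x): s ∨ v
Before z := v ∨ (¬s): s ∨ v
Before assert x → (¬s): (x → (¬s)) ∧ (s ∨ v)
Answer: WP = (x → (¬s)) ∧ (s ∨ v)


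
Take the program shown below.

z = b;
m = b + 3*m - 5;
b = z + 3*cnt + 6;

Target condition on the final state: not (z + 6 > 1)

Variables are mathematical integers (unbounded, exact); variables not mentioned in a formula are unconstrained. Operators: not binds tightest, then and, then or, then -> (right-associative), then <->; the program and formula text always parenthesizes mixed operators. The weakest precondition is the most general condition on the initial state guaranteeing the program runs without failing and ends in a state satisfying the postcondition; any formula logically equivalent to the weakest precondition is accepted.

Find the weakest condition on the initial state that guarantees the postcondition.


Working backward. After the program, the postcondition not (z + 6 > 1) must hold; in canonical form it is not (z > -5).
Before b := z + 3*cnt + 6: not (z > -5)
Before m := b + 3*m - 5: not (z > -5)
Before z := b: not (b > -5)
Answer: WP = not (b > -5)


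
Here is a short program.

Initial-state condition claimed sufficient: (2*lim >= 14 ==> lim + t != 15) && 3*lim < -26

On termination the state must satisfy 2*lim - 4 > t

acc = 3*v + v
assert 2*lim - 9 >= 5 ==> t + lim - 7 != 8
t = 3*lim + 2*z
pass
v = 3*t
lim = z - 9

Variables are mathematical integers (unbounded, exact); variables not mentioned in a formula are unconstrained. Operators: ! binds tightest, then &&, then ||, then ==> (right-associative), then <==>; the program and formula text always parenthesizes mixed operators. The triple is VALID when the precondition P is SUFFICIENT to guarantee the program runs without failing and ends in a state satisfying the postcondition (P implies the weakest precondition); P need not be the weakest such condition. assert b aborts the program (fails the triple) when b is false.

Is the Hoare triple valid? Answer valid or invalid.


Working backward. After the program, the postcondition 2*lim - 4 > t must hold; in canonical form it is 2*lim > t + 4.
Before lim := z - 9: 2*z > t + 22
Before v := 3*t: 2*z > t + 22
Before skip: 2*z > t + 22
Before t := 3*lim + 2*z: 3*lim < -22
Before assert 2*lim - 9 >= 5 ==> t + lim - 7 != 8: (2*lim >= 14 ==> lim + t != 15) && 3*lim < -22
Before acc := 3*v + v: (2*lim >= 14 ==> lim + t != 15) && 3*lim < -22
The weakest precondition is (2*lim >= 14 ==> lim + t != 15) && 3*lim < -22.
Check whether (2*lim >= 14 ==> lim + t != 15) && 3*lim < -26 implies it.
Every state satisfying the precondition satisfies the weakest precondition: the implication holds.
Answer: valid
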